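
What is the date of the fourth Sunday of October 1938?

October 1, 1938 is a Saturday.
The first Sunday is therefore October 2 (1 days later).
The fourth Sunday is 2 + 3×7 = October 23.

October 23, 1938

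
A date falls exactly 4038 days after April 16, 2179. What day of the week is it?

Apr 16, 2179 is a Friday.
4038 mod 7 = 6, so 4038 days after a Friday is Friday + 6 = Thursday.

Thursday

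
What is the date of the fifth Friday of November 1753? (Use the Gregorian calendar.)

November 1, 1753 is a Thursday.
The first Friday is therefore November 2 (1 days later).
The fifth Friday is 2 + 4×7 = November 30.

November 30, 1753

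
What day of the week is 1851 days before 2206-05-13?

May 13, 2206 is a Tuesday.
1851 mod 7 = 3, so 1851 days before a Tuesday is Tuesday − 3 = Saturday.

Saturday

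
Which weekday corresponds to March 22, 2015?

Sunday

Doomsday rule: the anchor day for the 2000s is Tuesday. For year 15: 15÷12 = 1 r 3, and 3÷4 = 0, so 1+3+0 = 4.
Tuesday + 4 ≡ Saturday — that's 2015's doomsday.
In March the doomsday date is Mar 14.
Mar 22 is 8 days after Mar 14; 8 mod 7 = 1, so Saturday + 1 = Sunday.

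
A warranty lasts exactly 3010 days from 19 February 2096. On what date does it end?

+366 (one year; includes Feb 29, 2096) → Feb 19, 2097 (2644 left).
+365 (one year) → Feb 19, 2098 (2279 left).
+365 (one year) → Feb 19, 2099 (1914 left).
+365 (one year) → Feb 19, 2100 (1549 left).
+365 (one year) → Feb 19, 2101 (1184 left).
+365 (one year) → Feb 19, 2102 (819 left).
+365 (one year) → Feb 19, 2103 (454 left).
+365 (one year) → Feb 19, 2104 (89 left).
Feb has 29 days: +11 → Mar 1, 2104 (78 left).
Mar has 31 days: +31 → Apr 1, 2104 (47 left).
Apr has 30 days: +30 → May 1, 2104 (17 left).
+17 → May 18, 2104.

May 18, 2104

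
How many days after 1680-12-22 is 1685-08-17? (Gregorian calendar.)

Dec 22, 1680 → Dec 22, 1681: 365 days.
Dec 22, 1681 → Dec 22, 1682: 365 days.
Dec 22, 1682 → Dec 22, 1683: 365 days.
Dec 22, 1683 → Dec 22, 1684: 366 days (Feb 29, 1684 is in that span).
Dec 22, 1684 → Jan 22, 1685: 31 days (December has 31).
Jan 22, 1685 → Feb 22, 1685: 31 days (January has 31).
Feb 22, 1685 → Mar 22, 1685: 28 days (February has 28).
Mar 22, 1685 → Apr 22, 1685: 31 days (March has 31).
Apr 22, 1685 → May 22, 1685: 30 days (April has 30).
May 22, 1685 → Jun 22, 1685: 31 days (May has 31).
Jun 22, 1685 → Jul 22, 1685: 30 days (June has 30).
Jul 22, 1685 → Aug 17, 1685: 26 days.
Total: 1699 days.

1699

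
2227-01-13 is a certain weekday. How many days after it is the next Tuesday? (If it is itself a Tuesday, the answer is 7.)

Jan 13, 2227 is a Saturday.
From Saturday to the next Tuesday is 3 days.

3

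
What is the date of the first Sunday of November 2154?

November 3, 2154

November 1, 2154 is a Friday.
The first Sunday is therefore November 3 (2 days later).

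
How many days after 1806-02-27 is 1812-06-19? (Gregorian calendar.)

Feb 27, 1806 → Feb 27, 1807: 365 days.
Feb 27, 1807 → Feb 27, 1808: 365 days.
Feb 27, 1808 → Feb 27, 1809: 366 days (Feb 29, 1808 is in that span).
Feb 27, 1809 → Feb 27, 1810: 365 days.
Feb 27, 1810 → Feb 27, 1811: 365 days.
Feb 27, 1811 → Feb 27, 1812: 365 days.
Feb 27, 1812 → Mar 27, 1812: 29 days (February has 29).
Mar 27, 1812 → Apr 27, 1812: 31 days (March has 31).
Apr 27, 1812 → May 27, 1812: 30 days (April has 30).
May 27, 1812 → Jun 19, 1812: 23 days.
Total: 2304 days.

2304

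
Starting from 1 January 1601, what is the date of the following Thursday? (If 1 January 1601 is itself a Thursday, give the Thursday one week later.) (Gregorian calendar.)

Jan 1, 1601 is a Monday.
From Monday to the next Thursday is 3 days.
Jan 1, 1601 + 3 = Jan 4, 1601.

January 4, 1601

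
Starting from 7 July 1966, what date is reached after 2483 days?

+365 (one year) → Jul 7, 1967 (2118 left).
+366 (one year; includes Feb 29, 1968) → Jul 7, 1968 (1752 left).
+365 (one year) → Jul 7, 1969 (1387 left).
+365 (one year) → Jul 7, 1970 (1022 left).
+365 (one year) → Jul 7, 1971 (657 left).
+366 (one year; includes Feb 29, 1972) → Jul 7, 1972 (291 left).
Jul has 31 days: +25 → Aug 1, 1972 (266 left).
Aug has 31 days: +31 → Sep 1, 1972 (235 left).
Sep has 30 days: +30 → Oct 1, 1972 (205 left).
Oct has 31 days: +31 → Nov 1, 1972 (174 left).
Nov has 30 days: +30 → Dec 1, 1972 (144 left).
Dec has 31 days: +31 → Jan 1, 1973 (113 left).
Jan has 31 days: +31 → Feb 1, 1973 (82 left).
Feb has 28 days: +28 → Mar 1, 1973 (54 left).
Mar has 31 days: +31 → Apr 1, 1973 (23 left).
+23 → Apr 24, 1973.

April 24, 1973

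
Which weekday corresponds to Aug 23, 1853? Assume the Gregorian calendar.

Tuesday

Doomsday rule: the anchor day for the 1800s is Friday. For year 53: 53÷12 = 4 r 5, and 5÷4 = 1, so 4+5+1 = 10.
Friday + 10 ≡ Monday — that's 1853's doomsday.
In August the doomsday date is Aug 8.
Aug 23 is 15 days after Aug 8; 15 mod 7 = 1, so Monday + 1 = Tuesday.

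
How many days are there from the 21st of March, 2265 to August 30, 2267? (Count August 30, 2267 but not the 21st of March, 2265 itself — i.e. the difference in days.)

Mar 21, 2265 → Mar 21, 2266: 365 days.
Mar 21, 2266 → Mar 21, 2267: 365 days.
Mar 21, 2267 → Apr 21, 2267: 31 days (March has 31).
Apr 21, 2267 → May 21, 2267: 30 days (April has 30).
May 21, 2267 → Jun 21, 2267: 31 days (May has 31).
Jun 21, 2267 → Jul 21, 2267: 30 days (June has 30).
Jul 21, 2267 → Aug 21, 2267: 31 days (July has 31).
Aug 21, 2267 → Aug 30, 2267: 9 days.
Total: 892 days.

892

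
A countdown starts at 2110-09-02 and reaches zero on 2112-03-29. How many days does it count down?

Sep 2, 2110 → Sep 2, 2111: 365 days.
Sep 2, 2111 → Oct 2, 2111: 30 days (September has 30).
Oct 2, 2111 → Nov 2, 2111: 31 days (October has 31).
Nov 2, 2111 → Dec 2, 2111: 30 days (November has 30).
Dec 2, 2111 → Jan 2, 2112: 31 days (December has 31).
Jan 2, 2112 → Feb 2, 2112: 31 days (January has 31).
Feb 2, 2112 → Mar 2, 2112: 29 days (February has 29).
Mar 2, 2112 → Mar 29, 2112: 27 days.
Total: 574 days.

574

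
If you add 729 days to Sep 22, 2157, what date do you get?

September 21, 2159

+365 (one year) → Sep 22, 2158 (364 left).
Sep has 30 days: +9 → Oct 1, 2158 (355 left).
Oct has 31 days: +31 → Nov 1, 2158 (324 left).
Nov has 30 days: +30 → Dec 1, 2158 (294 left).
Dec has 31 days: +31 → Jan 1, 2159 (263 left).
Jan has 31 days: +31 → Feb 1, 2159 (232 left).
Feb has 28 days: +28 → Mar 1, 2159 (204 left).
Mar has 31 days: +31 → Apr 1, 2159 (173 left).
Apr has 30 days: +30 → May 1, 2159 (143 left).
May has 31 days: +31 → Jun 1, 2159 (112 left).
Jun has 30 days: +30 → Jul 1, 2159 (82 left).
Jul has 31 days: +31 → Aug 1, 2159 (51 left).
Aug has 31 days: +31 → Sep 1, 2159 (20 left).
+20 → Sep 21, 2159.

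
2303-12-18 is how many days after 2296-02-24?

Feb 24, 2296 → Feb 24, 2297: 366 days (Feb 29, 2296 is in that span).
Feb 24, 2297 → Feb 24, 2298: 365 days.
Feb 24, 2298 → Feb 24, 2299: 365 days.
Feb 24, 2299 → Feb 24, 2300: 365 days.
Feb 24, 2300 → Feb 24, 2301: 365 days.
Feb 24, 2301 → Feb 24, 2302: 365 days.
Feb 24, 2302 → Feb 24, 2303: 365 days.
Feb 24, 2303 → Mar 24, 2303: 28 days (February has 28).
Mar 24, 2303 → Apr 24, 2303: 31 days (March has 31).
Apr 24, 2303 → May 24, 2303: 30 days (April has 30).
May 24, 2303 → Jun 24, 2303: 31 days (May has 31).
Jun 24, 2303 → Jul 24, 2303: 30 days (June has 30).
Jul 24, 2303 → Aug 24, 2303: 31 days (July has 31).
Aug 24, 2303 → Sep 24, 2303: 31 days (August has 31).
Sep 24, 2303 → Oct 24, 2303: 30 days (September has 30).
Oct 24, 2303 → Nov 24, 2303: 31 days (October has 31).
Nov 24, 2303 → Dec 18, 2303: 24 days.
Total: 2853 days.

2853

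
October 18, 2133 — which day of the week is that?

Doomsday rule: the anchor day for the 2100s is Sunday. For year 33: 33÷12 = 2 r 9, and 9÷4 = 2, so 2+9+2 = 13.
Sunday + 13 ≡ Saturday — that's 2133's doomsday.
In October the doomsday date is Oct 10.
Oct 18 is 8 days after Oct 10; 8 mod 7 = 1, so Saturday + 1 = Sunday.

Sunday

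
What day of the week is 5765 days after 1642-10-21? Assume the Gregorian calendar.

Saturday

First find the weekday of Oct 21, 1642. Doomsday rule: the anchor day for the 1600s is Tuesday. For year 42: 42÷12 = 3 r 6, and 6÷4 = 1, so 3+6+1 = 10.
Tuesday + 10 ≡ Friday — that's 1642's doomsday.
In October the doomsday date is Oct 10.
Oct 21 is 11 days after Oct 10; 11 mod 7 = 4, so Friday + 4 = Tuesday.
5765 mod 7 = 4, so 5765 days after a Tuesday is Tuesday + 4 = Saturday.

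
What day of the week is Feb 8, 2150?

Doomsday rule: the anchor day for the 2100s is Sunday. For year 50: 50÷12 = 4 r 2, and 2÷4 = 0, so 4+2+0 = 6.
Sunday + 6 ≡ Saturday — that's 2150's doomsday.
In February the doomsday date is Feb 28 (2150 is not a leap year).
Feb 8 is 20 days before Feb 28; 20 mod 7 = 6, so Saturday − 6 = Sunday.

Sunday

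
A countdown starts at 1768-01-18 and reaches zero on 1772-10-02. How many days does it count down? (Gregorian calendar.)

Jan 18, 1768 → Jan 18, 1769: 366 days (Feb 29, 1768 is in that span).
Jan 18, 1769 → Jan 18, 1770: 365 days.
Jan 18, 1770 → Jan 18, 1771: 365 days.
Jan 18, 1771 → Jan 18, 1772: 365 days.
Jan 18, 1772 → Feb 18, 1772: 31 days (January has 31).
Feb 18, 1772 → Mar 18, 1772: 29 days (February has 29).
Mar 18, 1772 → Apr 18, 1772: 31 days (March has 31).
Apr 18, 1772 → May 18, 1772: 30 days (April has 30).
May 18, 1772 → Jun 18, 1772: 31 days (May has 31).
Jun 18, 1772 → Jul 18, 1772: 30 days (June has 30).
Jul 18, 1772 → Aug 18, 1772: 31 days (July has 31).
Aug 18, 1772 → Sep 18, 1772: 31 days (August has 31).
Sep 18, 1772 → Oct 2, 1772: 14 days.
Total: 1719 days.

1719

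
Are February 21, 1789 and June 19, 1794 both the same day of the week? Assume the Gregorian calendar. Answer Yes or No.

From Feb 21, 1789 to Jun 19, 1794 is 1944 days.
1944 mod 7 = 5, so they are different weekdays.
(Feb 21, 1789 is a Saturday; Jun 19, 1794 is a Thursday.)

No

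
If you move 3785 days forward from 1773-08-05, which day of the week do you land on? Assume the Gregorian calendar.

Aug 5, 1773 is a Thursday.
3785 mod 7 = 5, so 3785 days after a Thursday is Thursday + 5 = Tuesday.

Tuesday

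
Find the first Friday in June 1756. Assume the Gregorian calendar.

June 1, 1756 is a Tuesday.
The first Friday is therefore June 4 (3 days later).

June 4, 1756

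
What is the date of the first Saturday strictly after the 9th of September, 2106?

September 11, 2106

Sep 9, 2106 is a Thursday.
From Thursday to the next Saturday is 2 days.
Sep 9, 2106 + 2 = Sep 11, 2106.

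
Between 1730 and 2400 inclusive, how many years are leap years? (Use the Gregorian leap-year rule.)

163

Multiples of 4 in [1730,2400]: 168.
Of those, multiples of 100: 7 (not leap unless ÷400).
Multiples of 400: 2.
Leap years = 168 − 7 + 2 = 163.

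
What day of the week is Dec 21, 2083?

Tuesday

Doomsday rule: the anchor day for the 2000s is Tuesday. For year 83: 83÷12 = 6 r 11, and 11÷4 = 2, so 6+11+2 = 19.
Tuesday + 19 ≡ Sunday — that's 2083's doomsday.
In December the doomsday date is Dec 12.
Dec 21 is 9 days after Dec 12; 9 mod 7 = 2, so Sunday + 2 = Tuesday.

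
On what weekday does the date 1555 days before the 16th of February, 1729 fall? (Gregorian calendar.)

Tuesday

Feb 16, 1729 is a Wednesday.
1555 mod 7 = 1, so 1555 days before a Wednesday is Wednesday − 1 = Tuesday.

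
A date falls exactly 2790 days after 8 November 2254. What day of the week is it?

Nov 8, 2254 is a Wednesday.
2790 mod 7 = 4, so 2790 days after a Wednesday is Wednesday + 4 = Sunday.

Sunday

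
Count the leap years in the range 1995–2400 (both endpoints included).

99

Multiples of 4 in [1995,2400]: 102.
Of those, multiples of 100: 5 (not leap unless ÷400).
Multiples of 400: 2.
Leap years = 102 − 5 + 2 = 99.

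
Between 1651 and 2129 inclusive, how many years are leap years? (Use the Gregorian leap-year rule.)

Multiples of 4 in [1651,2129]: 120.
Of those, multiples of 100: 5 (not leap unless ÷400).
Multiples of 400: 1.
Leap years = 120 − 5 + 1 = 116.

116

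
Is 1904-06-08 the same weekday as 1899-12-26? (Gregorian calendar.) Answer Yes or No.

From Dec 26, 1899 to Jun 8, 1904 is 1625 days.
1625 mod 7 = 1, so they are different weekdays.
(Dec 26, 1899 is a Tuesday; Jun 8, 1904 is a Wednesday.)

No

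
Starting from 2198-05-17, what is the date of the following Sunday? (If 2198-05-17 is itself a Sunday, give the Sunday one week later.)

May 20, 2198

May 17, 2198 is a Thursday.
From Thursday to the next Sunday is 3 days.
May 17, 2198 + 3 = May 20, 2198.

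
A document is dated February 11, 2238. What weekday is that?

Sunday

Doomsday rule: the anchor day for the 2200s is Friday. For year 38: 38÷12 = 3 r 2, and 2÷4 = 0, so 3+2+0 = 5.
Friday + 5 ≡ Wednesday — that's 2238's doomsday.
In February the doomsday date is Feb 28 (2238 is not a leap year).
Feb 11 is 17 days before Feb 28; 17 mod 7 = 3, so Wednesday − 3 = Sunday.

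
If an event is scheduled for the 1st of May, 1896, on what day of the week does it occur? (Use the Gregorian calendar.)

Friday

January 1, 1896 is a Wednesday.
Jan 1, 1896 → Feb 1, 1896: 31 days (January has 31).
Feb 1, 1896 → Mar 1, 1896: 29 days (February has 29).
Mar 1, 1896 → Apr 1, 1896: 31 days (March has 31).
Apr 1, 1896 → May 1, 1896: 30 days.
Total: 121 days.
121 mod 7 = 2, so Wednesday + 2 = Friday.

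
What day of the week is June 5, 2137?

Wednesday

Doomsday rule: the anchor day for the 2100s is Sunday. For year 37: 37÷12 = 3 r 1, and 1÷4 = 0, so 3+1+0 = 4.
Sunday + 4 ≡ Thursday — that's 2137's doomsday.
In June the doomsday date is Jun 6.
Jun 5 is 1 day before Jun 6; 1 mod 7 = 1, so Thursday − 1 = Wednesday.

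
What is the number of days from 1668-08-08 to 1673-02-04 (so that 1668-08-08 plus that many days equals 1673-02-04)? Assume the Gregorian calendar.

Aug 8, 1668 → Aug 8, 1669: 365 days.
Aug 8, 1669 → Aug 8, 1670: 365 days.
Aug 8, 1670 → Aug 8, 1671: 365 days.
Aug 8, 1671 → Aug 8, 1672: 366 days (Feb 29, 1672 is in that span).
Aug 8, 1672 → Sep 8, 1672: 31 days (August has 31).
Sep 8, 1672 → Oct 8, 1672: 30 days (September has 30).
Oct 8, 1672 → Nov 8, 1672: 31 days (October has 31).
Nov 8, 1672 → Dec 8, 1672: 30 days (November has 30).
Dec 8, 1672 → Jan 8, 1673: 31 days (December has 31).
Jan 8, 1673 → Feb 4, 1673: 27 days.
Total: 1641 days.

1641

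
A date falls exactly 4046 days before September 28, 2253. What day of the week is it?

Sep 28, 2253 is a Wednesday.
4046 mod 7 = 0, so 4046 days before a Wednesday is Wednesday − 0 = Wednesday.

Wednesday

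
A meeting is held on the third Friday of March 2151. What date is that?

March 1, 2151 is a Monday.
The first Friday is therefore March 5 (4 days later).
The third Friday is 5 + 2×7 = March 19.

March 19, 2151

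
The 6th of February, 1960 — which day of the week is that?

Saturday

Doomsday rule: the anchor day for the 1900s is Wednesday. For year 60: 60÷12 = 5 r 0, and 0÷4 = 0, so 5+0+0 = 5.
Wednesday + 5 ≡ Monday — that's 1960's doomsday.
In February the doomsday date is Feb 29 (1960 is a leap year (divisible by 4)).
Feb 6 is 23 days before Feb 29; 23 mod 7 = 2, so Monday − 2 = Saturday.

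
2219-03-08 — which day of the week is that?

Monday

Doomsday rule: the anchor day for the 2200s is Friday. For year 19: 19÷12 = 1 r 7, and 7÷4 = 1, so 1+7+1 = 9.
Friday + 9 ≡ Sunday — that's 2219's doomsday.
In March the doomsday date is Mar 14.
Mar 8 is 6 days before Mar 14; 6 mod 7 = 6, so Sunday − 6 = Monday.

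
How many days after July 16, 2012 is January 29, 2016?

Jul 16, 2012 → Jul 16, 2013: 365 days.
Jul 16, 2013 → Jul 16, 2014: 365 days.
Jul 16, 2014 → Jul 16, 2015: 365 days.
Jul 16, 2015 → Aug 16, 2015: 31 days (July has 31).
Aug 16, 2015 → Sep 16, 2015: 31 days (August has 31).
Sep 16, 2015 → Oct 16, 2015: 30 days (September has 30).
Oct 16, 2015 → Nov 16, 2015: 31 days (October has 31).
Nov 16, 2015 → Dec 16, 2015: 30 days (November has 30).
Dec 16, 2015 → Jan 16, 2016: 31 days (December has 31).
Jan 16, 2016 → Jan 29, 2016: 13 days.
Total: 1292 days.

1292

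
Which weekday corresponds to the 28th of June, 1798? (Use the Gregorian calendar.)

Doomsday rule: the anchor day for the 1700s is Sunday. For year 98: 98÷12 = 8 r 2, and 2÷4 = 0, so 8+2+0 = 10.
Sunday + 10 ≡ Wednesday — that's 1798's doomsday.
In June the doomsday date is Jun 6.
Jun 28 is 22 days after Jun 6; 22 mod 7 = 1, so Wednesday + 1 = Thursday.

Thursday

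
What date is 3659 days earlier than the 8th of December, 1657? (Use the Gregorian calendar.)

December 2, 1647

−365 (one year) → Dec 8, 1656 (3294 left).
−366 (one year; includes Feb 29, 1656) → Dec 8, 1655 (2928 left).
−365 (one year) → Dec 8, 1654 (2563 left).
−365 (one year) → Dec 8, 1653 (2198 left).
−365 (one year) → Dec 8, 1652 (1833 left).
−366 (one year; includes Feb 29, 1652) → Dec 8, 1651 (1467 left).
−365 (one year) → Dec 8, 1650 (1102 left).
−365 (one year) → Dec 8, 1649 (737 left).
−365 (one year) → Dec 8, 1648 (372 left).
−8 → Nov 30, 1648 (end of Nov, 30 days; 364 left).
−30 → Oct 31, 1648 (end of Oct, 31 days; 334 left).
−31 → Sep 30, 1648 (end of Sep, 30 days; 303 left).
−30 → Aug 31, 1648 (end of Aug, 31 days; 273 left).
−31 → Jul 31, 1648 (end of Jul, 31 days; 242 left).
−31 → Jun 30, 1648 (end of Jun, 30 days; 211 left).
−30 → May 31, 1648 (end of May, 31 days; 181 left).
−31 → Apr 30, 1648 (end of Apr, 30 days; 150 left).
−30 → Mar 31, 1648 (end of Mar, 31 days; 120 left).
−31 → Feb 29, 1648 (end of Feb, 29 days; 89 left).
−29 → Jan 31, 1648 (end of Jan, 31 days; 60 left).
−31 → Dec 31, 1647 (end of Dec, 31 days; 29 left).
−29 → Dec 2, 1647.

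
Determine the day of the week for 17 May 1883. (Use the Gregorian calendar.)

Thursday

Doomsday rule: the anchor day for the 1800s is Friday. For year 83: 83÷12 = 6 r 11, and 11÷4 = 2, so 6+11+2 = 19.
Friday + 19 ≡ Wednesday — that's 1883's doomsday.
In May the doomsday date is May 9.
May 17 is 8 days after May 9; 8 mod 7 = 1, so Wednesday + 1 = Thursday.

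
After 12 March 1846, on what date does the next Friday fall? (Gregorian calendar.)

Mar 12, 1846 is a Thursday.
From Thursday to the next Friday is 1 day.
Mar 12, 1846 + 1 = Mar 13, 1846.

March 13, 1846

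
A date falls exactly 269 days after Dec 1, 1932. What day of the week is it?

First find the weekday of Dec 1, 1932. Doomsday rule: the anchor day for the 1900s is Wednesday. For year 32: 32÷12 = 2 r 8, and 8÷4 = 2, so 2+8+2 = 12.
Wednesday + 12 ≡ Monday — that's 1932's doomsday.
In December the doomsday date is Dec 12.
Dec 1 is 11 days before Dec 12; 11 mod 7 = 4, so Monday − 4 = Thursday.
269 mod 7 = 3, so 269 days after a Thursday is Thursday + 3 = Sunday.

Sunday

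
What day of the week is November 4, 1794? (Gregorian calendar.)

Doomsday rule: the anchor day for the 1700s is Sunday. For year 94: 94÷12 = 7 r 10, and 10÷4 = 2, so 7+10+2 = 19.
Sunday + 19 ≡ Friday — that's 1794's doomsday.
In November the doomsday date is Nov 7.
Nov 4 is 3 days before Nov 7; 3 mod 7 = 3, so Friday − 3 = Tuesday.

Tuesday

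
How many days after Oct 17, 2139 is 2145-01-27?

Oct 17, 2139 → Oct 17, 2140: 366 days (Feb 29, 2140 is in that span).
Oct 17, 2140 → Oct 17, 2141: 365 days.
Oct 17, 2141 → Oct 17, 2142: 365 days.
Oct 17, 2142 → Oct 17, 2143: 365 days.
Oct 17, 2143 → Oct 17, 2144: 366 days (Feb 29, 2144 is in that span).
Oct 17, 2144 → Nov 17, 2144: 31 days (October has 31).
Nov 17, 2144 → Dec 17, 2144: 30 days (November has 30).
Dec 17, 2144 → Jan 17, 2145: 31 days (December has 31).
Jan 17, 2145 → Jan 27, 2145: 10 days.
Total: 1929 days.

1929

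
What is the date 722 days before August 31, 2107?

September 8, 2105

−365 (one year) → Aug 31, 2106 (357 left).
−31 → Jul 31, 2106 (end of Jul, 31 days; 326 left).
−31 → Jun 30, 2106 (end of Jun, 30 days; 295 left).
−30 → May 31, 2106 (end of May, 31 days; 265 left).
−31 → Apr 30, 2106 (end of Apr, 30 days; 234 left).
−30 → Mar 31, 2106 (end of Mar, 31 days; 204 left).
−31 → Feb 28, 2106 (end of Feb, 28 days; 173 left).
−28 → Jan 31, 2106 (end of Jan, 31 days; 145 left).
−31 → Dec 31, 2105 (end of Dec, 31 days; 114 left).
−31 → Nov 30, 2105 (end of Nov, 30 days; 83 left).
−30 → Oct 31, 2105 (end of Oct, 31 days; 53 left).
−31 → Sep 30, 2105 (end of Sep, 30 days; 22 left).
−22 → Sep 8, 2105.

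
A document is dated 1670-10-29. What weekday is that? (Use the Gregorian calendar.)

Doomsday rule: the anchor day for the 1600s is Tuesday. For year 70: 70÷12 = 5 r 10, and 10÷4 = 2, so 5+10+2 = 17.
Tuesday + 17 ≡ Friday — that's 1670's doomsday.
In October the doomsday date is Oct 10.
Oct 29 is 19 days after Oct 10; 19 mod 7 = 5, so Friday + 5 = Wednesday.

Wednesday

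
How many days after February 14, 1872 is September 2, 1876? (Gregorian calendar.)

Feb 14, 1872 → Feb 14, 1873: 366 days (Feb 29, 1872 is in that span).
Feb 14, 1873 → Feb 14, 1874: 365 days.
Feb 14, 1874 → Feb 14, 1875: 365 days.
Feb 14, 1875 → Feb 14, 1876: 365 days.
Feb 14, 1876 → Mar 14, 1876: 29 days (February has 29).
Mar 14, 1876 → Apr 14, 1876: 31 days (March has 31).
Apr 14, 1876 → May 14, 1876: 30 days (April has 30).
May 14, 1876 → Jun 14, 1876: 31 days (May has 31).
Jun 14, 1876 → Jul 14, 1876: 30 days (June has 30).
Jul 14, 1876 → Aug 14, 1876: 31 days (July has 31).
Aug 14, 1876 → Sep 2, 1876: 19 days.
Total: 1662 days.

1662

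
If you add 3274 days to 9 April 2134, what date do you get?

March 27, 2143

+365 (one year) → Apr 9, 2135 (2909 left).
+366 (one year; includes Feb 29, 2136) → Apr 9, 2136 (2543 left).
+365 (one year) → Apr 9, 2137 (2178 left).
+365 (one year) → Apr 9, 2138 (1813 left).
+365 (one year) → Apr 9, 2139 (1448 left).
+366 (one year; includes Feb 29, 2140) → Apr 9, 2140 (1082 left).
+365 (one year) → Apr 9, 2141 (717 left).
+365 (one year) → Apr 9, 2142 (352 left).
Apr has 30 days: +22 → May 1, 2142 (330 left).
May has 31 days: +31 → Jun 1, 2142 (299 left).
Jun has 30 days: +30 → Jul 1, 2142 (269 left).
Jul has 31 days: +31 → Aug 1, 2142 (238 left).
Aug has 31 days: +31 → Sep 1, 2142 (207 left).
Sep has 30 days: +30 → Oct 1, 2142 (177 left).
Oct has 31 days: +31 → Nov 1, 2142 (146 left).
Nov has 30 days: +30 → Dec 1, 2142 (116 left).
Dec has 31 days: +31 → Jan 1, 2143 (85 left).
Jan has 31 days: +31 → Feb 1, 2143 (54 left).
Feb has 28 days: +28 → Mar 1, 2143 (26 left).
+26 → Mar 27, 2143.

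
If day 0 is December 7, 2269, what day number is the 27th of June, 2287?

Dec 7, 2269 → Dec 7, 2270: 365 days.
Dec 7, 2270 → Dec 7, 2271: 365 days.
Dec 7, 2271 → Dec 7, 2272: 366 days (Feb 29, 2272 is in that span).
Dec 7, 2272 → Dec 7, 2273: 365 days.
Dec 7, 2273 → Dec 7, 2274: 365 days.
Dec 7, 2274 → Dec 7, 2275: 365 days.
Dec 7, 2275 → Dec 7, 2276: 366 days (Feb 29, 2276 is in that span).
Dec 7, 2276 → Dec 7, 2277: 365 days.
Dec 7, 2277 → Dec 7, 2278: 365 days.
Dec 7, 2278 → Dec 7, 2279: 365 days.
Dec 7, 2279 → Dec 7, 2280: 366 days (Feb 29, 2280 is in that span).
Dec 7, 2280 → Dec 7, 2281: 365 days.
Dec 7, 2281 → Dec 7, 2282: 365 days.
Dec 7, 2282 → Dec 7, 2283: 365 days.
Dec 7, 2283 → Dec 7, 2284: 366 days (Feb 29, 2284 is in that span).
Dec 7, 2284 → Dec 7, 2285: 365 days.
Dec 7, 2285 → Dec 7, 2286: 365 days.
Dec 7, 2286 → Jan 7, 2287: 31 days (December has 31).
Jan 7, 2287 → Feb 7, 2287: 31 days (January has 31).
Feb 7, 2287 → Mar 7, 2287: 28 days (February has 28).
Mar 7, 2287 → Apr 7, 2287: 31 days (March has 31).
Apr 7, 2287 → May 7, 2287: 30 days (April has 30).
May 7, 2287 → Jun 7, 2287: 31 days (May has 31).
Jun 7, 2287 → Jun 27, 2287: 20 days.
Total: 6411 days.

6411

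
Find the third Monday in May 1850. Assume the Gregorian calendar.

May 1, 1850 is a Wednesday.
The first Monday is therefore May 6 (5 days later).
The third Monday is 6 + 2×7 = May 20.

May 20, 1850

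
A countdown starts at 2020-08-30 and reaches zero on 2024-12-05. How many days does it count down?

Aug 30, 2020 → Aug 30, 2021: 365 days.
Aug 30, 2021 → Aug 30, 2022: 365 days.
Aug 30, 2022 → Aug 30, 2023: 365 days.
Aug 30, 2023 → Aug 30, 2024: 366 days (Feb 29, 2024 is in that span).
Aug 30, 2024 → Sep 30, 2024: 31 days (August has 31).
Sep 30, 2024 → Oct 30, 2024: 30 days (September has 30).
Oct 30, 2024 → Nov 30, 2024: 31 days (October has 31).
Nov 30, 2024 → Dec 5, 2024: 5 days.
Total: 1558 days.

1558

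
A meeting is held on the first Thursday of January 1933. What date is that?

January 5, 1933

January 1, 1933 is a Sunday.
The first Thursday is therefore January 5 (4 days later).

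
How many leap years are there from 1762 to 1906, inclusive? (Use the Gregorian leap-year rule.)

Multiples of 4 in [1762,1906]: 36.
Of those, multiples of 100: 2 (not leap unless ÷400).
Multiples of 400: 0.
Leap years = 36 − 2 + 0 = 34.

34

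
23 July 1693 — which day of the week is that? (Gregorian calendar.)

Doomsday rule: the anchor day for the 1600s is Tuesday. For year 93: 93÷12 = 7 r 9, and 9÷4 = 2, so 7+9+2 = 18.
Tuesday + 18 ≡ Saturday — that's 1693's doomsday.
In July the doomsday date is Jul 11.
Jul 23 is 12 days after Jul 11; 12 mod 7 = 5, so Saturday + 5 = Thursday.

Thursday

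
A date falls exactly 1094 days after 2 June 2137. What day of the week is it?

Tuesday

Jun 2, 2137 is a Sunday.
1094 mod 7 = 2, so 1094 days after a Sunday is Sunday + 2 = Tuesday.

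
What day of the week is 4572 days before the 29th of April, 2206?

First find the weekday of Apr 29, 2206. Doomsday rule: the anchor day for the 2200s is Friday. For year 06: 6÷12 = 0 r 6, and 6÷4 = 1, so 0+6+1 = 7.
Friday + 7 ≡ Friday — that's 2206's doomsday.
In April the doomsday date is Apr 4.
Apr 29 is 25 days after Apr 4; 25 mod 7 = 4, so Friday + 4 = Tuesday.
4572 mod 7 = 1, so 4572 days before a Tuesday is Tuesday − 1 = Monday.

Monday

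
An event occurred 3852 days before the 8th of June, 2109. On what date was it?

−365 (one year) → Jun 8, 2108 (3487 left).
−366 (one year; includes Feb 29, 2108) → Jun 8, 2107 (3121 left).
−365 (one year) → Jun 8, 2106 (2756 left).
−365 (one year) → Jun 8, 2105 (2391 left).
−365 (one year) → Jun 8, 2104 (2026 left).
−366 (one year; includes Feb 29, 2104) → Jun 8, 2103 (1660 left).
−365 (one year) → Jun 8, 2102 (1295 left).
−365 (one year) → Jun 8, 2101 (930 left).
−365 (one year) → Jun 8, 2100 (565 left).
−365 (one year) → Jun 8, 2099 (200 left).
−8 → May 31, 2099 (end of May, 31 days; 192 left).
−31 → Apr 30, 2099 (end of Apr, 30 days; 161 left).
−30 → Mar 31, 2099 (end of Mar, 31 days; 131 left).
−31 → Feb 28, 2099 (end of Feb, 28 days; 100 left).
−28 → Jan 31, 2099 (end of Jan, 31 days; 72 left).
−31 → Dec 31, 2098 (end of Dec, 31 days; 41 left).
−31 → Nov 30, 2098 (end of Nov, 30 days; 10 left).
−10 → Nov 20, 2098.

November 20, 2098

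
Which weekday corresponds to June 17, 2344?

Doomsday rule: the anchor day for the 2300s is Wednesday. For year 44: 44÷12 = 3 r 8, and 8÷4 = 2, so 3+8+2 = 13.
Wednesday + 13 ≡ Tuesday — that's 2344's doomsday.
In June the doomsday date is Jun 6.
Jun 17 is 11 days after Jun 6; 11 mod 7 = 4, so Tuesday + 4 = Saturday.

Saturday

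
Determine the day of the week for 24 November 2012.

Saturday

January 1, 2012 is a Sunday.
Jan 1, 2012 → Feb 1, 2012: 31 days (January has 31).
Feb 1, 2012 → Mar 1, 2012: 29 days (February has 29).
Mar 1, 2012 → Apr 1, 2012: 31 days (March has 31).
Apr 1, 2012 → May 1, 2012: 30 days (April has 30).
May 1, 2012 → Jun 1, 2012: 31 days (May has 31).
Jun 1, 2012 → Jul 1, 2012: 30 days (June has 30).
Jul 1, 2012 → Aug 1, 2012: 31 days (July has 31).
Aug 1, 2012 → Sep 1, 2012: 31 days (August has 31).
Sep 1, 2012 → Oct 1, 2012: 30 days (September has 30).
Oct 1, 2012 → Nov 1, 2012: 31 days (October has 31).
Nov 1, 2012 → Nov 24, 2012: 23 days.
Total: 328 days.
328 mod 7 = 6, so Sunday + 6 = Saturday.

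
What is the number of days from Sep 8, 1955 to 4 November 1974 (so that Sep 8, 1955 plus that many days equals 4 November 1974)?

6997

Sep 8, 1955 → Sep 8, 1956: 366 days (Feb 29, 1956 is in that span).
Sep 8, 1956 → Sep 8, 1957: 365 days.
Sep 8, 1957 → Sep 8, 1958: 365 days.
Sep 8, 1958 → Sep 8, 1959: 365 days.
Sep 8, 1959 → Sep 8, 1960: 366 days (Feb 29, 1960 is in that span).
Sep 8, 1960 → Sep 8, 1961: 365 days.
Sep 8, 1961 → Sep 8, 1962: 365 days.
Sep 8, 1962 → Sep 8, 1963: 365 days.
Sep 8, 1963 → Sep 8, 1964: 366 days (Feb 29, 1964 is in that span).
Sep 8, 1964 → Sep 8, 1965: 365 days.
Sep 8, 1965 → Sep 8, 1966: 365 days.
Sep 8, 1966 → Sep 8, 1967: 365 days.
Sep 8, 1967 → Sep 8, 1968: 366 days (Feb 29, 1968 is in that span).
Sep 8, 1968 → Sep 8, 1969: 365 days.
Sep 8, 1969 → Sep 8, 1970: 365 days.
Sep 8, 1970 → Sep 8, 1971: 365 days.
Sep 8, 1971 → Sep 8, 1972: 366 days (Feb 29, 1972 is in that span).
Sep 8, 1972 → Sep 8, 1973: 365 days.
Sep 8, 1973 → Sep 8, 1974: 365 days.
Sep 8, 1974 → Oct 8, 1974: 30 days (September has 30).
Oct 8, 1974 → Nov 4, 1974: 27 days.
Total: 6997 days.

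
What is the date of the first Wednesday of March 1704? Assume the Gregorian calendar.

March 1, 1704 is a Saturday.
The first Wednesday is therefore March 5 (4 days later).

March 5, 1704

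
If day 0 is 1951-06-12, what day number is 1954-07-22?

1136

Jun 12, 1951 → Jun 12, 1952: 366 days (Feb 29, 1952 is in that span).
Jun 12, 1952 → Jun 12, 1953: 365 days.
Jun 12, 1953 → Jun 12, 1954: 365 days.
Jun 12, 1954 → Jul 12, 1954: 30 days (June has 30).
Jul 12, 1954 → Jul 22, 1954: 10 days.
Total: 1136 days.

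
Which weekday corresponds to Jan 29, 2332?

Doomsday rule: the anchor day for the 2300s is Wednesday. For year 32: 32÷12 = 2 r 8, and 8÷4 = 2, so 2+8+2 = 12.
Wednesday + 12 ≡ Monday — that's 2332's doomsday.
In January the doomsday date is Jan 4 (2332 is a leap year (divisible by 4)).
Jan 29 is 25 days after Jan 4; 25 mod 7 = 4, so Monday + 4 = Friday.

Friday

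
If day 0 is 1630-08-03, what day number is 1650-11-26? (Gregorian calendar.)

Aug 3, 1630 → Aug 3, 1631: 365 days.
Aug 3, 1631 → Aug 3, 1632: 366 days (Feb 29, 1632 is in that span).
Aug 3, 1632 → Aug 3, 1633: 365 days.
Aug 3, 1633 → Aug 3, 1634: 365 days.
Aug 3, 1634 → Aug 3, 1635: 365 days.
Aug 3, 1635 → Aug 3, 1636: 366 days (Feb 29, 1636 is in that span).
Aug 3, 1636 → Aug 3, 1637: 365 days.
Aug 3, 1637 → Aug 3, 1638: 365 days.
Aug 3, 1638 → Aug 3, 1639: 365 days.
Aug 3, 1639 → Aug 3, 1640: 366 days (Feb 29, 1640 is in that span).
Aug 3, 1640 → Aug 3, 1641: 365 days.
Aug 3, 1641 → Aug 3, 1642: 365 days.
Aug 3, 1642 → Aug 3, 1643: 365 days.
Aug 3, 1643 → Aug 3, 1644: 366 days (Feb 29, 1644 is in that span).
Aug 3, 1644 → Aug 3, 1645: 365 days.
Aug 3, 1645 → Aug 3, 1646: 365 days.
Aug 3, 1646 → Aug 3, 1647: 365 days.
Aug 3, 1647 → Aug 3, 1648: 366 days (Feb 29, 1648 is in that span).
Aug 3, 1648 → Aug 3, 1649: 365 days.
Aug 3, 1649 → Aug 3, 1650: 365 days.
Aug 3, 1650 → Sep 3, 1650: 31 days (August has 31).
Sep 3, 1650 → Oct 3, 1650: 30 days (September has 30).
Oct 3, 1650 → Nov 3, 1650: 31 days (October has 31).
Nov 3, 1650 → Nov 26, 1650: 23 days.
Total: 7420 days.

7420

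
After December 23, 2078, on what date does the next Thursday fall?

December 29, 2078

Dec 23, 2078 is a Friday.
From Friday to the next Thursday is 6 days.
Dec 23, 2078 + 6 = Dec 29, 2078.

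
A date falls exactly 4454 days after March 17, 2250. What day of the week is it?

Tuesday

Mar 17, 2250 is a Sunday.
4454 mod 7 = 2, so 4454 days after a Sunday is Sunday + 2 = Tuesday.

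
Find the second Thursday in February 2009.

February 1, 2009 is a Sunday.
The first Thursday is therefore February 5 (4 days later).
The second Thursday is 5 + 1×7 = February 12.

February 12, 2009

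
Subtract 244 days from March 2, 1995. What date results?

July 1, 1994

−2 → Feb 28, 1995 (end of Feb, 28 days; 242 left).
−28 → Jan 31, 1995 (end of Jan, 31 days; 214 left).
−31 → Dec 31, 1994 (end of Dec, 31 days; 183 left).
−31 → Nov 30, 1994 (end of Nov, 30 days; 152 left).
−30 → Oct 31, 1994 (end of Oct, 31 days; 122 left).
−31 → Sep 30, 1994 (end of Sep, 30 days; 91 left).
−30 → Aug 31, 1994 (end of Aug, 31 days; 61 left).
−31 → Jul 31, 1994 (end of Jul, 31 days; 30 left).
−30 → Jul 1, 1994.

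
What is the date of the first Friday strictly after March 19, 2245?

Mar 19, 2245 is a Wednesday.
From Wednesday to the next Friday is 2 days.
Mar 19, 2245 + 2 = Mar 21, 2245.

March 21, 2245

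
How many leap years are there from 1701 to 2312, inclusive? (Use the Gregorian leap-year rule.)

Multiples of 4 in [1701,2312]: 153.
Of those, multiples of 100: 6 (not leap unless ÷400).
Multiples of 400: 1.
Leap years = 153 − 6 + 1 = 148.

148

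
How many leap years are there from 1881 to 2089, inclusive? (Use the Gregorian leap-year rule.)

51

Multiples of 4 in [1881,2089]: 52.
Of those, multiples of 100: 2 (not leap unless ÷400).
Multiples of 400: 1.
Leap years = 52 − 2 + 1 = 51.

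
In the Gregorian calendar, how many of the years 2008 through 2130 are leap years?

30

Multiples of 4 in [2008,2130]: 31.
Of those, multiples of 100: 1 (not leap unless ÷400).
Multiples of 400: 0.
Leap years = 31 − 1 + 0 = 30.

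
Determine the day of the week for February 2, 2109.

January 1, 2109 is a Tuesday.
Jan 1, 2109 → Feb 1, 2109: 31 days (January has 31).
Feb 1, 2109 → Feb 2, 2109: 1 days.
Total: 32 days.
32 mod 7 = 4, so Tuesday + 4 = Saturday.

Saturday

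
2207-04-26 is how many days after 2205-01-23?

823

Jan 23, 2205 → Jan 23, 2206: 365 days.
Jan 23, 2206 → Jan 23, 2207: 365 days.
Jan 23, 2207 → Feb 23, 2207: 31 days (January has 31).
Feb 23, 2207 → Mar 23, 2207: 28 days (February has 28).
Mar 23, 2207 → Apr 23, 2207: 31 days (March has 31).
Apr 23, 2207 → Apr 26, 2207: 3 days.
Total: 823 days.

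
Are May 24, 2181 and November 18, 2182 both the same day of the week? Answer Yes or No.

From May 24, 2181 to Nov 18, 2182 is 543 days.
543 mod 7 = 4, so they are different weekdays.
(May 24, 2181 is a Thursday; Nov 18, 2182 is a Monday.)

No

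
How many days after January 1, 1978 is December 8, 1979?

706

Jan 1, 1978 → Jan 1, 1979: 365 days.
Jan 1, 1979 → Feb 1, 1979: 31 days (January has 31).
Feb 1, 1979 → Mar 1, 1979: 28 days (February has 28).
Mar 1, 1979 → Apr 1, 1979: 31 days (March has 31).
Apr 1, 1979 → May 1, 1979: 30 days (April has 30).
May 1, 1979 → Jun 1, 1979: 31 days (May has 31).
Jun 1, 1979 → Jul 1, 1979: 30 days (June has 30).
Jul 1, 1979 → Aug 1, 1979: 31 days (July has 31).
Aug 1, 1979 → Sep 1, 1979: 31 days (August has 31).
Sep 1, 1979 → Oct 1, 1979: 30 days (September has 30).
Oct 1, 1979 → Nov 1, 1979: 31 days (October has 31).
Nov 1, 1979 → Dec 1, 1979: 30 days (November has 30).
Dec 1, 1979 → Dec 8, 1979: 7 days.
Total: 706 days.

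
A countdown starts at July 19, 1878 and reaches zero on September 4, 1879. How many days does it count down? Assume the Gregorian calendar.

412

Jul 19, 1878 → Jul 19, 1879: 365 days.
Jul 19, 1879 → Aug 19, 1879: 31 days (July has 31).
Aug 19, 1879 → Sep 4, 1879: 16 days.
Total: 412 days.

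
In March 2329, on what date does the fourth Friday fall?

March 22, 2329

March 1, 2329 is a Friday.
The first Friday is therefore March 1 (same day).
The fourth Friday is 1 + 3×7 = March 22.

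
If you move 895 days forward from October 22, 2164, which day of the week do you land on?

Sunday

Oct 22, 2164 is a Monday.
895 mod 7 = 6, so 895 days after a Monday is Monday + 6 = Sunday.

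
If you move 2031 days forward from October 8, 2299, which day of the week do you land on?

Monday

First find the weekday of Oct 8, 2299. Doomsday rule: the anchor day for the 2200s is Friday. For year 99: 99÷12 = 8 r 3, and 3÷4 = 0, so 8+3+0 = 11.
Friday + 11 ≡ Tuesday — that's 2299's doomsday.
In October the doomsday date is Oct 10.
Oct 8 is 2 days before Oct 10; 2 mod 7 = 2, so Tuesday − 2 = Sunday.
2031 mod 7 = 1, so 2031 days after a Sunday is Sunday + 1 = Monday.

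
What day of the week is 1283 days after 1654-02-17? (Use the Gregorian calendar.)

Thursday

First find the weekday of Feb 17, 1654. Doomsday rule: the anchor day for the 1600s is Tuesday. For year 54: 54÷12 = 4 r 6, and 6÷4 = 1, so 4+6+1 = 11.
Tuesday + 11 ≡ Saturday — that's 1654's doomsday.
In February the doomsday date is Feb 28 (1654 is not a leap year).
Feb 17 is 11 days before Feb 28; 11 mod 7 = 4, so Saturday − 4 = Tuesday.
1283 mod 7 = 2, so 1283 days after a Tuesday is Tuesday + 2 = Thursday.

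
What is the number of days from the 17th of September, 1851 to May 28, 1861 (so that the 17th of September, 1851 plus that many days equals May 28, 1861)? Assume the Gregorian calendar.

3541

Sep 17, 1851 → Sep 17, 1852: 366 days (Feb 29, 1852 is in that span).
Sep 17, 1852 → Sep 17, 1853: 365 days.
Sep 17, 1853 → Sep 17, 1854: 365 days.
Sep 17, 1854 → Sep 17, 1855: 365 days.
Sep 17, 1855 → Sep 17, 1856: 366 days (Feb 29, 1856 is in that span).
Sep 17, 1856 → Sep 17, 1857: 365 days.
Sep 17, 1857 → Sep 17, 1858: 365 days.
Sep 17, 1858 → Sep 17, 1859: 365 days.
Sep 17, 1859 → Sep 17, 1860: 366 days (Feb 29, 1860 is in that span).
Sep 17, 1860 → Oct 17, 1860: 30 days (September has 30).
Oct 17, 1860 → Nov 17, 1860: 31 days (October has 31).
Nov 17, 1860 → Dec 17, 1860: 30 days (November has 30).
Dec 17, 1860 → Jan 17, 1861: 31 days (December has 31).
Jan 17, 1861 → Feb 17, 1861: 31 days (January has 31).
Feb 17, 1861 → Mar 17, 1861: 28 days (February has 28).
Mar 17, 1861 → Apr 17, 1861: 31 days (March has 31).
Apr 17, 1861 → May 17, 1861: 30 days (April has 30).
May 17, 1861 → May 28, 1861: 11 days.
Total: 3541 days.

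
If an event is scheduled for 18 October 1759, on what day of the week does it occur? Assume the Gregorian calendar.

Doomsday rule: the anchor day for the 1700s is Sunday. For year 59: 59÷12 = 4 r 11, and 11÷4 = 2, so 4+11+2 = 17.
Sunday + 17 ≡ Wednesday — that's 1759's doomsday.
In October the doomsday date is Oct 10.
Oct 18 is 8 days after Oct 10; 8 mod 7 = 1, so Wednesday + 1 = Thursday.

Thursday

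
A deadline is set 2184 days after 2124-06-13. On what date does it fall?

+365 (one year) → Jun 13, 2125 (1819 left).
+365 (one year) → Jun 13, 2126 (1454 left).
+365 (one year) → Jun 13, 2127 (1089 left).
+366 (one year; includes Feb 29, 2128) → Jun 13, 2128 (723 left).
+365 (one year) → Jun 13, 2129 (358 left).
Jun has 30 days: +18 → Jul 1, 2129 (340 left).
Jul has 31 days: +31 → Aug 1, 2129 (309 left).
Aug has 31 days: +31 → Sep 1, 2129 (278 left).
Sep has 30 days: +30 → Oct 1, 2129 (248 left).
Oct has 31 days: +31 → Nov 1, 2129 (217 left).
Nov has 30 days: +30 → Dec 1, 2129 (187 left).
Dec has 31 days: +31 → Jan 1, 2130 (156 left).
Jan has 31 days: +31 → Feb 1, 2130 (125 left).
Feb has 28 days: +28 → Mar 1, 2130 (97 left).
Mar has 31 days: +31 → Apr 1, 2130 (66 left).
Apr has 30 days: +30 → May 1, 2130 (36 left).
May has 31 days: +31 → Jun 1, 2130 (5 left).
+5 → Jun 6, 2130.

June 6, 2130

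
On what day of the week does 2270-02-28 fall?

Monday

Doomsday rule: the anchor day for the 2200s is Friday. For year 70: 70÷12 = 5 r 10, and 10÷4 = 2, so 5+10+2 = 17.
Friday + 17 ≡ Monday — that's 2270's doomsday.
In February the doomsday date is Feb 28 (2270 is not a leap year).
Feb 28 is the doomsday itself: Monday.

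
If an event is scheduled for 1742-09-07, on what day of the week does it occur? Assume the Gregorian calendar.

Doomsday rule: the anchor day for the 1700s is Sunday. For year 42: 42÷12 = 3 r 6, and 6÷4 = 1, so 3+6+1 = 10.
Sunday + 10 ≡ Wednesday — that's 1742's doomsday.
In September the doomsday date is Sep 5.
Sep 7 is 2 days after Sep 5; 2 mod 7 = 2, so Wednesday + 2 = Friday.

Friday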